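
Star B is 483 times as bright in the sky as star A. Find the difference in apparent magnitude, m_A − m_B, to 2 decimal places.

m_A − m_B ≈ 6.71

Pogson: Δm = −2.5 log₁₀(ratio) = −2.5 log₁₀(483) = −2.5 × 2.6839 = -6.710
Star B is brighter so has the smaller magnitude: m_A − m_B is positive.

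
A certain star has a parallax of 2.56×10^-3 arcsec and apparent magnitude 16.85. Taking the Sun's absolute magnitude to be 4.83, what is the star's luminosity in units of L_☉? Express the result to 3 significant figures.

d = 1/p = 1/2.56×10^-3″ = 390.6 pc
M = m − 5 log₁₀ d + 5 = 16.85 − 5·2.5918 + 5 = 8.891
M − M_☉ = 8.891 − 4.83 = 4.061
L/L_☉ = 10^(−0.4 × 4.061) = 0.02374

L/L_☉ ≈ 0.0237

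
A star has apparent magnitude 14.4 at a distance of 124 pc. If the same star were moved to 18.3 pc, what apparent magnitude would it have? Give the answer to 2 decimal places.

Flux ∝ 1/d², so Δm = 5 log₁₀(d₂/d₁) = 5 log₁₀(18.3/124) = -4.155
m₂ = m₁ + Δm = 14.4 + (-4.155) = 10.245

m ≈ 10.25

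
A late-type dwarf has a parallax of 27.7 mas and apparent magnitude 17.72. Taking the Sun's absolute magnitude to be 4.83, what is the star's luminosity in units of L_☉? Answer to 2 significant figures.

L/L_☉ ≈ 9.1×10^-5

d = 1/p = 1000/27.7 mas = 36.10 pc
M = m − 5 log₁₀ d + 5 = 17.72 − 5·1.5575 + 5 = 14.932
M − M_☉ = 14.932 − 4.83 = 10.102
L/L_☉ = 10^(−0.4 × 10.102) = 9.100×10^-5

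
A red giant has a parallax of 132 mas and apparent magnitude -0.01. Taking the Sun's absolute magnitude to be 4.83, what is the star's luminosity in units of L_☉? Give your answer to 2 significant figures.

L/L_☉ ≈ 50

d = 1/p = 1000/132 mas = 7.576 pc
M = m − 5 log₁₀ d + 5 = -0.01 − 5·0.8794 + 5 = 0.593
M − M_☉ = 0.593 − 4.83 = -4.237
L/L_☉ = 10^(−0.4 × -4.237) = 49.53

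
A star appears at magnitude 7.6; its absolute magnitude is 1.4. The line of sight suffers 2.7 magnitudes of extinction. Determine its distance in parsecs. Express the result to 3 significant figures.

d ≈ 50.1 pc

m − M = 5 log₁₀(d/10 pc) + A  ⇒  7.6 − (1.4) − 2.7 = 5 log₁₀(d/10)
3.500 = 5 log₁₀(d/10)
log₁₀ d = (m − M − A)/5 + 1 = 1.7000
d = 10^1.7000 = 50.12 pc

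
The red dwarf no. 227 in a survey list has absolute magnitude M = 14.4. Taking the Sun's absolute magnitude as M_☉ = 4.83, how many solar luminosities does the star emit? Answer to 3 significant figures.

L/L_☉ ≈ 1.49×10^-4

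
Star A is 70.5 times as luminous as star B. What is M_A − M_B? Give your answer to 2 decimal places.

Pogson: ΔM = −2.5 log₁₀(ratio) = −2.5 log₁₀(70.5) = −2.5 × 1.8482 = -4.620
Star A is brighter, so it has the smaller magnitude: the difference is negative.

M_A − M_B ≈ -4.62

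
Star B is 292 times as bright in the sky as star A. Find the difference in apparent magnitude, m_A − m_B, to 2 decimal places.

Pogson: Δm = −2.5 log₁₀(ratio) = −2.5 log₁₀(292) = −2.5 × 2.4654 = -6.163
Star B is brighter so has the smaller magnitude: m_A − m_B is positive.

m_A − m_B ≈ 6.16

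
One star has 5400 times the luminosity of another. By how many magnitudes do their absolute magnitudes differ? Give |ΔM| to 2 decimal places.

Pogson: ΔM = −2.5 log₁₀(ratio) = −2.5 log₁₀(5400) = −2.5 × 3.7324 = -9.331

|ΔM| ≈ 9.33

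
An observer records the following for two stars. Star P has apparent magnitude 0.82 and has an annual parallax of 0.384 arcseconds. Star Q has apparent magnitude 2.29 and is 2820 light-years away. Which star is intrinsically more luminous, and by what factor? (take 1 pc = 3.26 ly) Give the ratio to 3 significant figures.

Star Q is more luminous, by a factor of 28500.

Star P: d = 1/p = 1/0.384″ = 2.604 pc
Star P: M = m − 5 log₁₀ d + 5 = 0.82 − 5·0.4157 + 5 = 3.742
Star Q: d = 2820 ly / 3.26 = 865.0 pc
Star Q: M = m − 5 log₁₀ d + 5 = 2.29 − 5·2.9370 + 5 = -7.395
ΔM = M_P − M_Q = 3.742 − (-7.395) = 11.137; smaller M is more luminous → Star Q.
L ratio = 10^(0.4 |ΔM|) = 10^4.455 = 28490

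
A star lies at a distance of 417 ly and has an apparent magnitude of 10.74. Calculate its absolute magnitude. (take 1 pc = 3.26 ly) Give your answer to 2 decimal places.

d = 417 ly / 3.26 = 127.9 pc
5 log₁₀(d/10 pc) = 5 log₁₀(127.9) − 5 = 5.535
M = m − 5 log₁₀(d/10) = 10.74 − 5.535 = 5.205

M ≈ 5.21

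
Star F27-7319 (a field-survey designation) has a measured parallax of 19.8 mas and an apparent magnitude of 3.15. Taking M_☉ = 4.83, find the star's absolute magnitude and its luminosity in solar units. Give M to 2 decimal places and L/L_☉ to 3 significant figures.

M ≈ -0.37; L/L_☉ ≈ 120

d = 1/p = 1000/19.8 mas = 50.51 pc
M = m − 5 log₁₀ d + 5 = 3.15 − 5·1.7033 + 5 = -0.367
M − M_☉ = -0.367 − 4.83 = -5.197
L/L_☉ = 10^(−0.4 × -5.197) = 119.9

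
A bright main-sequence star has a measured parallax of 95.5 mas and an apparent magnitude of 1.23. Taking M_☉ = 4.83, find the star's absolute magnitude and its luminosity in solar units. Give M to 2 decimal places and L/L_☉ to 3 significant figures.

d = 1/p = 1000/95.5 mas = 10.47 pc
M = m − 5 log₁₀ d + 5 = 1.23 − 5·1.0200 + 5 = 1.130
M − M_☉ = 1.130 − 4.83 = -3.700
L/L_☉ = 10^(−0.4 × -3.700) = 30.20

M ≈ 1.13; L/L_☉ ≈ 30.2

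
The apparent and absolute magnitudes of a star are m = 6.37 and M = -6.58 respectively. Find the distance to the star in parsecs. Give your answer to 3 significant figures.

μ = m − M = 12.950
m − M = 5 log₁₀ d − 5
log₁₀ d = (m − M)/5 + 1 = 3.5900
d = 10^3.5900 = 3890 pc

d ≈ 3890 pc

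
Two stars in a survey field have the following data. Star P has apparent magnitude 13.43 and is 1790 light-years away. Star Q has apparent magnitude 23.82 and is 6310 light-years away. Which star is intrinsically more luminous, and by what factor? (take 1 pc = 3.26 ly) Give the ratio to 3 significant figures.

Star P is more luminous, by a factor of 1150.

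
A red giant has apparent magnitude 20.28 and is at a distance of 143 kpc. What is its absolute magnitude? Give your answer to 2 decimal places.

M ≈ -0.50

d = 143 kpc = 143000 pc
5 log₁₀(d/10 pc) = 5 log₁₀(143000) − 5 = 20.777
M = m − 5 log₁₀(d/10) = 20.28 − 20.777 = -0.497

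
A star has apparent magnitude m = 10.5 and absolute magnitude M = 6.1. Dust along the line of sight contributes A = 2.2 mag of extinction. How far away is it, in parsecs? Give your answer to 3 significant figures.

m − M = 5 log₁₀(d/10 pc) + A  ⇒  10.5 − (6.1) − 2.2 = 5 log₁₀(d/10)
2.200 = 5 log₁₀(d/10)
log₁₀ d = (m − M − A)/5 + 1 = 1.4400
d = 10^1.4400 = 27.54 pc

d ≈ 27.5 pc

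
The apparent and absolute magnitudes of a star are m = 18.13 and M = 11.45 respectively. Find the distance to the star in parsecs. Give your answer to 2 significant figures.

d ≈ 220 pc

Distance modulus: m − M = 18.13 − (11.45) = 6.680
m − M = 5 log₁₀ d − 5
log₁₀ d = (m − M)/5 + 1 = 2.3360
d = 10^2.3360 = 216.8 pc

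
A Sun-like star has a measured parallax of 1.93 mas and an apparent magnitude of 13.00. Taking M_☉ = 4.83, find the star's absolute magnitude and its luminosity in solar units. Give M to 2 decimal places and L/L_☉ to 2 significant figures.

d = 1/p = 1000/1.93 mas = 518.1 pc
M = m − 5 log₁₀ d + 5 = 13.00 − 5·2.7144 + 5 = 4.428
M − M_☉ = 4.428 − 4.83 = -0.402
L/L_☉ = 10^(−0.4 × -0.402) = 1.448

M ≈ 4.43; L/L_☉ ≈ 1.4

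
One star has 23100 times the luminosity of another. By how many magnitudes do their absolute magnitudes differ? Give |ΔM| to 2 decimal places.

|ΔM| ≈ 10.91

Pogson: ΔM = −2.5 log₁₀(ratio) = −2.5 log₁₀(23100) = −2.5 × 4.3636 = -10.909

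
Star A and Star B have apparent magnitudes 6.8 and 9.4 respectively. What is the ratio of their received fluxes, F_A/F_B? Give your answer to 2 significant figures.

F_A/F_B ≈ 11

Magnitude difference = -2.6
Flux ratio = 10^(−0.4 Δm) = 10^(−0.4 × -2.6) = 10^1.040 = 10.96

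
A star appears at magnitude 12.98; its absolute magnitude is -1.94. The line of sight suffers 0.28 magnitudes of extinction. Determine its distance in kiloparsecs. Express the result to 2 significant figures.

m − M = 5 log₁₀(d/10 pc) + A  ⇒  12.98 − (-1.94) − 0.28 = 5 log₁₀(d/10)
14.640 = 5 log₁₀(d/10)
log₁₀ d = (m − M − A)/5 + 1 = 3.9280
d = 10^3.9280 = 8472 pc
= 8.472 kpc

d ≈ 8.5 kpc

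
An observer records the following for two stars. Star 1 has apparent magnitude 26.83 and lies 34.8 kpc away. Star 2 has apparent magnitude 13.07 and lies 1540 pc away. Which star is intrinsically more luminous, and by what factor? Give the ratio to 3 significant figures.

Star 1: d = 34.8 kpc = 34800 pc
Star 1: M = m − 5 log₁₀ d + 5 = 26.83 − 5·4.5416 + 5 = 9.122
Star 2: M = m − 5 log₁₀ d + 5 = 13.07 − 5·3.1875 + 5 = 2.132
ΔM = M_1 − M_2 = 9.122 − (2.132) = 6.990; smaller M is more luminous → Star 2.
L ratio = 10^(0.4 |ΔM|) = 10^2.796 = 625.0

Star 2 is more luminous, by a factor of 625.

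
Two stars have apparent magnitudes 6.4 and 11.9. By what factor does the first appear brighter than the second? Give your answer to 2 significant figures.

Magnitude difference = -5.5
Flux ratio = 10^(−0.4 Δm) = 10^(−0.4 × -5.5) = 10^2.200 = 158.5

160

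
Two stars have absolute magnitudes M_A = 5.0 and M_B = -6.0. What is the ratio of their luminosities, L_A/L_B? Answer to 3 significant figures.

L_A/L_B ≈ 3.98×10^-5

ΔM = M_A − M_B = 11.0
L_A/L_B = 10^(−0.4 ΔM) = 10^-4.400 = 3.981×10^-5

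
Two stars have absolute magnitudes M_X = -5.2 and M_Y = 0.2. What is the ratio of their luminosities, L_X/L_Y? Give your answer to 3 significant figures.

ΔM = M_X − M_Y = -5.4
L_X/L_Y = 10^(−0.4 ΔM) = 10^2.160 = 144.5

L_X/L_Y ≈ 145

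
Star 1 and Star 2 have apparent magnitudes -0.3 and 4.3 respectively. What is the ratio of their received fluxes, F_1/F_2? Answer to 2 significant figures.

F_1/F_2 ≈ 69

Δm = -0.3 − (4.3) = -4.6
Flux ratio = 10^(−0.4 Δm) = 10^(−0.4 × -4.6) = 10^1.840 = 69.18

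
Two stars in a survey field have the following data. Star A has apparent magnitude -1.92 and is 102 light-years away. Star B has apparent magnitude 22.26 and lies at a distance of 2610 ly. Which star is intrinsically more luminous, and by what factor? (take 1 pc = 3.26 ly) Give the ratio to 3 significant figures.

Star A: d = 102 ly / 3.26 = 31.29 pc
Star A: M = m − 5 log₁₀ d + 5 = -1.92 − 5·1.4954 + 5 = -4.397
Star B: d = 2610 ly / 3.26 = 800.6 pc
Star B: M = m − 5 log₁₀ d + 5 = 22.26 − 5·2.9034 + 5 = 12.743
ΔM = M_A − M_B = -4.397 − (12.743) = -17.140; smaller M is more luminous → Star A.
L ratio = 10^(0.4 |ΔM|) = 10^6.856 = 7.177×10^6

Star A is more luminous, by a factor of 7.18×10^6.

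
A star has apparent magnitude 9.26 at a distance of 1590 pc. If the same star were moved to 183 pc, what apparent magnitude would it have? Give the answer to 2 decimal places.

m ≈ 4.57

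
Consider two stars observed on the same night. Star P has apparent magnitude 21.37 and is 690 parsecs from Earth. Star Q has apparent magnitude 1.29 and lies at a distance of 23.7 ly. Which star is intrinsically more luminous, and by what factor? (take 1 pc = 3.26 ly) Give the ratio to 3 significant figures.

Star Q is more luminous, by a factor of 11900.

Star P: M = m − 5 log₁₀ d + 5 = 21.37 − 5·2.8388 + 5 = 12.176
Star Q: d = 23.7 ly / 3.26 = 7.270 pc
Star Q: M = m − 5 log₁₀ d + 5 = 1.29 − 5·0.8615 + 5 = 1.982
ΔM = M_P − M_Q = 12.176 − (1.982) = 10.193; smaller M is more luminous → Star Q.
L ratio = 10^(0.4 |ΔM|) = 10^4.077 = 11950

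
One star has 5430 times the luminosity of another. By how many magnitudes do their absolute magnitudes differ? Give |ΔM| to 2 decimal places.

Pogson: ΔM = −2.5 log₁₀(ratio) = −2.5 log₁₀(5430) = −2.5 × 3.7348 = -9.337

|ΔM| ≈ 9.34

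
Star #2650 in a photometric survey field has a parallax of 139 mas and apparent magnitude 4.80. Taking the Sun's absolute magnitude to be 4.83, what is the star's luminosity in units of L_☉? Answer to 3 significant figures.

L/L_☉ ≈ 0.532

d = 1/p = 1000/139 mas = 7.194 pc
M = m − 5 log₁₀ d + 5 = 4.80 − 5·0.8570 + 5 = 5.515
M − M_☉ = 5.515 − 4.83 = 0.685
L/L_☉ = 10^(−0.4 × 0.685) = 0.5321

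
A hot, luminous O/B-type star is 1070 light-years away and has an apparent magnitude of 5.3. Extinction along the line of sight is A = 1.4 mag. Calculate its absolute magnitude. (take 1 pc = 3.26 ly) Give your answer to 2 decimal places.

M ≈ -3.68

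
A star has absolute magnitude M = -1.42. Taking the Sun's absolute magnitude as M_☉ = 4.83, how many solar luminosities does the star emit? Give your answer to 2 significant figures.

L/L_☉ ≈ 320

M − M_☉ = -1.42 − 4.83 = -6.250
L/L_☉ = 10^(−0.4 (M − M_☉)) = 10^2.500 = 316.2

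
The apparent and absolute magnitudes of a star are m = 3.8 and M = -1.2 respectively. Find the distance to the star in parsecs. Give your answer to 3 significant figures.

μ = m − M = 5.000
m − M = 5 log₁₀ d − 5
log₁₀ d = (m − M)/5 + 1 = 2.0000
d = 10^2.0000 = 100.0 pc

d ≈ 100 pc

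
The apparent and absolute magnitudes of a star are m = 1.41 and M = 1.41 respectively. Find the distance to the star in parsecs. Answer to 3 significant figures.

d ≈ 10.0 pc

Distance modulus: m − M = 1.41 − (1.41) = 0.000
m − M = 5 log₁₀ d − 5
log₁₀ d = (m − M)/5 + 1 = 1.0000
d = 10^1.0000 = 10.00 pc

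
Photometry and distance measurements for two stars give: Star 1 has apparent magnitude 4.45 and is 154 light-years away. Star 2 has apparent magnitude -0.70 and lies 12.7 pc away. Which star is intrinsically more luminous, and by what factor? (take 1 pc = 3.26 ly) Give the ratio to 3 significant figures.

Star 1: d = 154 ly / 3.26 = 47.24 pc
Star 1: M = m − 5 log₁₀ d + 5 = 4.45 − 5·1.6743 + 5 = 1.078
Star 2: M = m − 5 log₁₀ d + 5 = -0.70 − 5·1.1038 + 5 = -1.219
ΔM = M_1 − M_2 = 1.078 − (-1.219) = 2.298; smaller M is more luminous → Star 2.
L ratio = 10^(0.4 |ΔM|) = 10^0.919 = 8.299

Star 2 is more luminous, by a factor of 8.30.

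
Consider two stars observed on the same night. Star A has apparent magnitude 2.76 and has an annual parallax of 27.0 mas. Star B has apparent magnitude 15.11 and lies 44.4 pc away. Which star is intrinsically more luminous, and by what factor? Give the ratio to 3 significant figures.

Star A is more luminous, by a factor of 60600.

Star A: p = 27.0 mas = 0.0270″ → d = 1/p = 37.04 pc
Star A: M = m − 5 log₁₀ d + 5 = 2.76 − 5·1.5686 + 5 = -0.083
Star B: M = m − 5 log₁₀ d + 5 = 15.11 − 5·1.6474 + 5 = 11.873
ΔM = M_A − M_B = -0.083 − (11.873) = -11.956; smaller M is more luminous → Star A.
L ratio = 10^(0.4 |ΔM|) = 10^4.783 = 60600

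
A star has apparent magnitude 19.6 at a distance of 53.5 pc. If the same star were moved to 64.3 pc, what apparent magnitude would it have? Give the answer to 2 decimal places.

m ≈ 20.00

Flux ∝ 1/d², so Δm = 5 log₁₀(d₂/d₁) = 5 log₁₀(64.3/53.5) = 0.399
m₂ = m₁ + Δm = 19.6 + (0.399) = 19.999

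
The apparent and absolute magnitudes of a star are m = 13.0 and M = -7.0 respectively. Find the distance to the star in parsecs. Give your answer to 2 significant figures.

d ≈ 100000 pc

Distance modulus: m − M = 13.0 − (-7.0) = 20.000
m − M = 5 log₁₀ d − 5
log₁₀ d = (m − M)/5 + 1 = 5.0000
d = 10^5.0000 = 100000 pc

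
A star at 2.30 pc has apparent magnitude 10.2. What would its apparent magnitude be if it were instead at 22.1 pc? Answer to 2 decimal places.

Flux ∝ 1/d², so Δm = 5 log₁₀(d₂/d₁) = 5 log₁₀(22.1/2.30) = 4.913
m₂ = m₁ + Δm = 10.2 + (4.913) = 15.113

m ≈ 15.11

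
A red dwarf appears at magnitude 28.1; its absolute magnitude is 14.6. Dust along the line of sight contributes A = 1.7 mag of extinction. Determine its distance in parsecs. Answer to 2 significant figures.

d ≈ 2300 pc

m − M = 5 log₁₀(d/10 pc) + A  ⇒  28.1 − (14.6) − 1.7 = 5 log₁₀(d/10)
11.800 = 5 log₁₀(d/10)
log₁₀ d = (m − M − A)/5 + 1 = 3.3600
d = 10^3.3600 = 2291 pc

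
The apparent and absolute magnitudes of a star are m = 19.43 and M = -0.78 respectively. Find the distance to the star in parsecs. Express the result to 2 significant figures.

d ≈ 110000 pc

μ = m − M = 20.210
m − M = 5 log₁₀ d − 5
log₁₀ d = (m − M)/5 + 1 = 5.0420
d = 10^5.0420 = 110200 pc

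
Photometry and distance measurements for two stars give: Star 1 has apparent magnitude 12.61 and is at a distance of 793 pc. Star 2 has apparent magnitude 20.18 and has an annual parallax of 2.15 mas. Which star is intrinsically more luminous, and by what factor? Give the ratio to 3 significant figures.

Star 1: M = m − 5 log₁₀ d + 5 = 12.61 − 5·2.8993 + 5 = 3.114
Star 2: p = 2.15 mas = 2.15×10^-3″ → d = 1/p = 465.1 pc
Star 2: M = m − 5 log₁₀ d + 5 = 20.18 − 5·2.6676 + 5 = 11.842
ΔM = M_1 − M_2 = 3.114 − (11.842) = -8.729; smaller M is more luminous → Star 1.
L ratio = 10^(0.4 |ΔM|) = 10^3.491 = 3100

Star 1 is more luminous, by a factor of 3100.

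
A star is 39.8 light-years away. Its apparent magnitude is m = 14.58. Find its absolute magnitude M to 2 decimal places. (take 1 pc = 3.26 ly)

d = 39.8 ly / 3.26 = 12.21 pc
5 log₁₀(d/10 pc) = 5 log₁₀(12.21) − 5 = 0.433
M = m − 5 log₁₀(d/10) = 14.58 − 0.433 = 14.147

M ≈ 14.15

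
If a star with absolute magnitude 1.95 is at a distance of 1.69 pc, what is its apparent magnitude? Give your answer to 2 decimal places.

m ≈ -1.91

m = M + 5 log₁₀ d − 5 = 1.95 + 5·0.2279 − 5 = -1.911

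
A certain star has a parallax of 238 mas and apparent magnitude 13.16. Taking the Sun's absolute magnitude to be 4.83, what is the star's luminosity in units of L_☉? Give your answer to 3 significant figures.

d = 1/p = 1000/238 mas = 4.202 pc
M = m − 5 log₁₀ d + 5 = 13.16 − 5·0.6234 + 5 = 15.043
M − M_☉ = 15.043 − 4.83 = 10.213
L/L_☉ = 10^(−0.4 × 10.213) = 8.220×10^-5

L/L_☉ ≈ 8.22×10^-5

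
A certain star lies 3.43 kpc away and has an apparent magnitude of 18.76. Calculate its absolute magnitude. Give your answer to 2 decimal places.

M ≈ 6.08

d = 3.43 kpc = 3430 pc
5 log₁₀(d/10 pc) = 5 log₁₀(3430) − 5 = 12.676
M = m − 5 log₁₀(d/10) = 18.76 − 12.676 = 6.084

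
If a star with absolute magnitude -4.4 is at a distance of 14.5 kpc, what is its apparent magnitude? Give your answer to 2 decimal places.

m ≈ 11.41

d = 14.5 kpc = 14500 pc
m = M + 5 log₁₀ d − 5 = -4.4 + 5·4.1614 − 5 = 11.407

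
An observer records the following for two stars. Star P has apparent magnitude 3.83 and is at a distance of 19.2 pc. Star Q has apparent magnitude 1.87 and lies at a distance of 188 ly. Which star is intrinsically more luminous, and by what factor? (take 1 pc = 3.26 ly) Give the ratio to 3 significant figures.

Star Q is more luminous, by a factor of 54.9.

Star P: M = m − 5 log₁₀ d + 5 = 3.83 − 5·1.2833 + 5 = 2.413
Star Q: d = 188 ly / 3.26 = 57.67 pc
Star Q: M = m − 5 log₁₀ d + 5 = 1.87 − 5·1.7609 + 5 = -1.935
ΔM = M_P − M_Q = 2.413 − (-1.935) = 4.348; smaller M is more luminous → Star Q.
L ratio = 10^(0.4 |ΔM|) = 10^1.739 = 54.86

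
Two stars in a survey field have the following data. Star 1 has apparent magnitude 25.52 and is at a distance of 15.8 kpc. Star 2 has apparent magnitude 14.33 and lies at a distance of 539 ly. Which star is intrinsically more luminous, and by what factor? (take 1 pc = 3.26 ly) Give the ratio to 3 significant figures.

Star 2 is more luminous, by a factor of 3.28.

Star 1: d = 15.8 kpc = 15800 pc
Star 1: M = m − 5 log₁₀ d + 5 = 25.52 − 5·4.1987 + 5 = 9.527
Star 2: d = 539 ly / 3.26 = 165.3 pc
Star 2: M = m − 5 log₁₀ d + 5 = 14.33 − 5·2.2184 + 5 = 8.238
ΔM = M_1 − M_2 = 9.527 − (8.238) = 1.289; smaller M is more luminous → Star 2.
L ratio = 10^(0.4 |ΔM|) = 10^0.515 = 3.277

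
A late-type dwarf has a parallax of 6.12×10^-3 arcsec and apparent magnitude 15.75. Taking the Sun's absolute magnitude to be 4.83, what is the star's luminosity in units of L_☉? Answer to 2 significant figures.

L/L_☉ ≈ 0.011

d = 1/p = 1/6.12×10^-3″ = 163.4 pc
M = m − 5 log₁₀ d + 5 = 15.75 − 5·2.2132 + 5 = 9.684
M − M_☉ = 9.684 − 4.83 = 4.854
L/L_☉ = 10^(−0.4 × 4.854) = 0.01144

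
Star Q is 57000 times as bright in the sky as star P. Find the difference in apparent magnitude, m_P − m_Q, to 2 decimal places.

Pogson: Δm = −2.5 log₁₀(ratio) = −2.5 log₁₀(57000) = −2.5 × 4.7559 = -11.890
Star Q is brighter so has the smaller magnitude: m_P − m_Q is positive.

m_P − m_Q ≈ 11.89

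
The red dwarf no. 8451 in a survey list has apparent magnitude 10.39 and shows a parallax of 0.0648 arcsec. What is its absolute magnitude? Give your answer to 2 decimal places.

d = 1/p = 1/0.0648″ = 15.43 pc
5 log₁₀(d/10 pc) = 5 log₁₀(15.43) − 5 = 0.942
M = m − 5 log₁₀(d/10) = 10.39 − 0.942 = 9.448

M ≈ 9.45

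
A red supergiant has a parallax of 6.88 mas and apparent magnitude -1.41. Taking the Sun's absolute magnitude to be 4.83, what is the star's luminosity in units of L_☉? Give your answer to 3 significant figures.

d = 1/p = 1000/6.88 mas = 145.3 pc
M = m − 5 log₁₀ d + 5 = -1.41 − 5·2.1624 + 5 = -7.222
M − M_☉ = -7.222 − 4.83 = -12.052
L/L_☉ = 10^(−0.4 × -12.052) = 66190

L/L_☉ ≈ 66200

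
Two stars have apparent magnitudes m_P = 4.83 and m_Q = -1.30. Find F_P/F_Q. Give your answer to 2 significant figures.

F_P/F_Q ≈ 3.5×10^-3

Magnitude difference = 6.13
Flux ratio = 10^(−0.4 Δm) = 10^(−0.4 × 6.13) = 10^-2.452 = 3.532×10^-3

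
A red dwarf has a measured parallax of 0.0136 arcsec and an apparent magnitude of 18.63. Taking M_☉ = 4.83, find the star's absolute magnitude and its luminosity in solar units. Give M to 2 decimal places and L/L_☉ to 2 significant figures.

d = 1/p = 1/0.0136″ = 73.53 pc
M = m − 5 log₁₀ d + 5 = 18.63 − 5·1.8665 + 5 = 14.298
M − M_☉ = 14.298 − 4.83 = 9.468
L/L_☉ = 10^(−0.4 × 9.468) = 1.633×10^-4

M ≈ 14.30; L/L_☉ ≈ 1.6×10^-4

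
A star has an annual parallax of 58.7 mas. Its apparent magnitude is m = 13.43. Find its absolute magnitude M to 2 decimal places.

p = 58.7 mas = 0.0587″ → d = 1/p = 17.04 pc
5 log₁₀(d/10 pc) = 5 log₁₀(17.04) − 5 = 1.157
M = m − 5 log₁₀(d/10) = 13.43 − 1.157 = 12.273

M ≈ 12.27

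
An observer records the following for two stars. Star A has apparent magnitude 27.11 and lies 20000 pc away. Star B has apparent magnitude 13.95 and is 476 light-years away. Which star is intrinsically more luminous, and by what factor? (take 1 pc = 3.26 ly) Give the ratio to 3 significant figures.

Star B is more luminous, by a factor of 9.79.

Star A: M = m − 5 log₁₀ d + 5 = 27.11 − 5·4.3010 + 5 = 10.605
Star B: d = 476 ly / 3.26 = 146.0 pc
Star B: M = m − 5 log₁₀ d + 5 = 13.95 − 5·2.1644 + 5 = 8.128
ΔM = M_A − M_B = 10.605 − (8.128) = 2.477; smaller M is more luminous → Star B.
L ratio = 10^(0.4 |ΔM|) = 10^0.991 = 9.789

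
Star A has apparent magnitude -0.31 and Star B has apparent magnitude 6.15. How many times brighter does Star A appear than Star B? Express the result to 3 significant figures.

Magnitude difference = -6.46
Flux ratio = 10^(−0.4 Δm) = 10^(−0.4 × -6.46) = 10^2.584 = 383.7

384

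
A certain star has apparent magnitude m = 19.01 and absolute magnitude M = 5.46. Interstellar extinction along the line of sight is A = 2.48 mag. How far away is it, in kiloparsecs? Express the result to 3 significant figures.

d ≈ 1.64 kpc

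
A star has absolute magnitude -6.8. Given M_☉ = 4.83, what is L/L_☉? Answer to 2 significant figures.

M − M_☉ = -6.8 − 4.83 = -11.630
L/L_☉ = 10^(−0.4 (M − M_☉)) = 10^4.652 = 44870

L/L_☉ ≈ 45000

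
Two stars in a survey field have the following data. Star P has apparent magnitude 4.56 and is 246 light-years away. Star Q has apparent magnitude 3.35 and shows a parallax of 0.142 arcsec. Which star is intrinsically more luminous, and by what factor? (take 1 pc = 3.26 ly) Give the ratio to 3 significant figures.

Star P is more luminous, by a factor of 37.7.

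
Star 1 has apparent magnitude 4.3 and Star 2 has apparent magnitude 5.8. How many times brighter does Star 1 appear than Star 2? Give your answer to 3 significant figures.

3.98

Δm = 4.3 − (5.8) = -1.5
Flux ratio = 10^(−0.4 Δm) = 10^(−0.4 × -1.5) = 10^0.600 = 3.981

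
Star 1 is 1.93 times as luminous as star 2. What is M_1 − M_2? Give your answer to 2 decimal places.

Pogson: ΔM = −2.5 log₁₀(ratio) = −2.5 log₁₀(1.93) = −2.5 × 0.2856 = -0.714
Star 1 is brighter, so it has the smaller magnitude: the difference is negative.

M_1 − M_2 ≈ -0.71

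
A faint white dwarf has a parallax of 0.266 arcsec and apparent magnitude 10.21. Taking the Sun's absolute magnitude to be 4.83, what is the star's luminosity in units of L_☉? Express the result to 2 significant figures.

L/L_☉ ≈ 1.0×10^-3

d = 1/p = 1/0.266″ = 3.759 pc
M = m − 5 log₁₀ d + 5 = 10.21 − 5·0.5751 + 5 = 12.334
M − M_☉ = 12.334 − 4.83 = 7.504
L/L_☉ = 10^(−0.4 × 7.504) = 9.959×10^-4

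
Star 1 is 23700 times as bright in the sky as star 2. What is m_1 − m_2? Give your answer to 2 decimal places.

Pogson: Δm = −2.5 log₁₀(ratio) = −2.5 log₁₀(23700) = −2.5 × 4.3747 = -10.937
Star 1 is brighter, so it has the smaller magnitude: the difference is negative.

m_1 − m_2 ≈ -10.94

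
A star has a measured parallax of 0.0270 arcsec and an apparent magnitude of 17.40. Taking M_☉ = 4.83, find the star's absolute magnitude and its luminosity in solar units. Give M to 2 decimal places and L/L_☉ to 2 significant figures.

M ≈ 14.56; L/L_☉ ≈ 1.3×10^-4

d = 1/p = 1/0.0270″ = 37.04 pc
M = m − 5 log₁₀ d + 5 = 17.40 − 5·1.5686 + 5 = 14.557
M − M_☉ = 14.557 − 4.83 = 9.727
L/L_☉ = 10^(−0.4 × 9.727) = 1.286×10^-4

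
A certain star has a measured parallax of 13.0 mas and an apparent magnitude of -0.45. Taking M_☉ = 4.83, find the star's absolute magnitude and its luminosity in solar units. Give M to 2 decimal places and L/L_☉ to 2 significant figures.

d = 1/p = 1000/13.0 mas = 76.92 pc
M = m − 5 log₁₀ d + 5 = -0.45 − 5·1.8861 + 5 = -4.880
M − M_☉ = -4.880 − 4.83 = -9.710
L/L_☉ = 10^(−0.4 × -9.710) = 7658

M ≈ -4.88; L/L_☉ ≈ 7700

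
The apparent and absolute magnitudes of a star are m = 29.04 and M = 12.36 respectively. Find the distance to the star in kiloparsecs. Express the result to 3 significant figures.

d ≈ 21.7 kpc

μ = m − M = 16.680
m − M = 5 log₁₀ d − 5
log₁₀ d = (m − M)/5 + 1 = 4.3360
d = 10^4.3360 = 21680 pc
= 21.68 kpc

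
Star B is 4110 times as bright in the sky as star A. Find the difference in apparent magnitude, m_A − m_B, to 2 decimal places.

Pogson: Δm = −2.5 log₁₀(ratio) = −2.5 log₁₀(4110) = −2.5 × 3.6138 = -9.035
Star B is brighter so has the smaller magnitude: m_A − m_B is positive.

m_A − m_B ≈ 9.03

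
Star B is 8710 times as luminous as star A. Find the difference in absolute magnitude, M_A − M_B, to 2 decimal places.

Pogson: ΔM = −2.5 log₁₀(ratio) = −2.5 log₁₀(8710) = −2.5 × 3.9400 = -9.850
Star B is brighter so has the smaller magnitude: M_A − M_B is positive.

M_A − M_B ≈ 9.85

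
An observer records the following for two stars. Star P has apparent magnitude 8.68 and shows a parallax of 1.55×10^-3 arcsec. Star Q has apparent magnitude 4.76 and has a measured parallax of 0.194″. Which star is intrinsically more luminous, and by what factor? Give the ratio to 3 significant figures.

Star P is more luminous, by a factor of 424.

Star P: d = 1/p = 1/1.55×10^-3″ = 645.2 pc
Star P: M = m − 5 log₁₀ d + 5 = 8.68 − 5·2.8097 + 5 = -0.368
Star Q: d = 1/p = 1/0.194″ = 5.155 pc
Star Q: M = m − 5 log₁₀ d + 5 = 4.76 − 5·0.7122 + 5 = 6.199
ΔM = M_P − M_Q = -0.368 − (6.199) = -6.567; smaller M is more luminous → Star P.
L ratio = 10^(0.4 |ΔM|) = 10^2.627 = 423.6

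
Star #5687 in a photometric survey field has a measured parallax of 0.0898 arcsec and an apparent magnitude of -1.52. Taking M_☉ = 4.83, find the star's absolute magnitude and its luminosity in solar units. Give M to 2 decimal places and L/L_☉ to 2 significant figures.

M ≈ -1.75; L/L_☉ ≈ 430

d = 1/p = 1/0.0898″ = 11.14 pc
M = m − 5 log₁₀ d + 5 = -1.52 − 5·1.0467 + 5 = -1.754
M − M_☉ = -1.754 − 4.83 = -6.584
L/L_☉ = 10^(−0.4 × -6.584) = 430.0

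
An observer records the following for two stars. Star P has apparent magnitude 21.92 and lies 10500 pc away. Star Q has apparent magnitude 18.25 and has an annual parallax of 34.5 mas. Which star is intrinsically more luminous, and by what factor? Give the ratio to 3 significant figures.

Star P is more luminous, by a factor of 4470.

Star P: M = m − 5 log₁₀ d + 5 = 21.92 − 5·4.0212 + 5 = 6.814
Star Q: p = 34.5 mas = 0.0345″ → d = 1/p = 28.99 pc
Star Q: M = m − 5 log₁₀ d + 5 = 18.25 − 5·1.4622 + 5 = 15.939
ΔM = M_P − M_Q = 6.814 − (15.939) = -9.125; smaller M is more luminous → Star P.
L ratio = 10^(0.4 |ΔM|) = 10^3.650 = 4467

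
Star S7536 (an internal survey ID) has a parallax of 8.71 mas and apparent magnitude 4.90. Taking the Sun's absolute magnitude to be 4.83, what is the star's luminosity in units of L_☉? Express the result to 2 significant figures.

L/L_☉ ≈ 120

d = 1/p = 1000/8.71 mas = 114.8 pc
M = m − 5 log₁₀ d + 5 = 4.90 − 5·2.0600 + 5 = -0.400
M − M_☉ = -0.400 − 4.83 = -5.230
L/L_☉ = 10^(−0.4 × -5.230) = 123.6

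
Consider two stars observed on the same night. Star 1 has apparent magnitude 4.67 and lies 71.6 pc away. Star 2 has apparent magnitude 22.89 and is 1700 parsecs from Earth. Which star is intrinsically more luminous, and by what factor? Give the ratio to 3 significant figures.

Star 1 is more luminous, by a factor of 34400.

Star 1: M = m − 5 log₁₀ d + 5 = 4.67 − 5·1.8549 + 5 = 0.395
Star 2: M = m − 5 log₁₀ d + 5 = 22.89 − 5·3.2304 + 5 = 11.738
ΔM = M_1 − M_2 = 0.395 − (11.738) = -11.342; smaller M is more luminous → Star 1.
L ratio = 10^(0.4 |ΔM|) = 10^4.537 = 34430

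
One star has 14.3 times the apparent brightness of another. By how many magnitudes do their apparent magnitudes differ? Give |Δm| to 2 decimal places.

|Δm| ≈ 2.89

Pogson: Δm = −2.5 log₁₀(ratio) = −2.5 log₁₀(14.3) = −2.5 × 1.1553 = -2.888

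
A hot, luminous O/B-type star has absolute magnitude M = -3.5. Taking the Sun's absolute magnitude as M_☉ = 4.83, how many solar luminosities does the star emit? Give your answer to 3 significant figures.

M − M_☉ = -3.5 − 4.83 = -8.330
L/L_☉ = 10^(−0.4 (M − M_☉)) = 10^3.332 = 2148

L/L_☉ ≈ 2150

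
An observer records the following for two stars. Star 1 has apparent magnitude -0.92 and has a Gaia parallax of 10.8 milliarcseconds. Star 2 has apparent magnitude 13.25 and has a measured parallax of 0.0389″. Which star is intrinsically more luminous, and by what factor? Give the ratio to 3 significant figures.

Star 1 is more luminous, by a factor of 6.04×10^6.

Star 1: p = 10.8 mas = 0.0108″ → d = 1/p = 92.59 pc
Star 1: M = m − 5 log₁₀ d + 5 = -0.92 − 5·1.9666 + 5 = -5.753
Star 2: d = 1/p = 1/0.0389″ = 25.71 pc
Star 2: M = m − 5 log₁₀ d + 5 = 13.25 − 5·1.4101 + 5 = 11.200
ΔM = M_1 − M_2 = -5.753 − (11.200) = -16.953; smaller M is more luminous → Star 1.
L ratio = 10^(0.4 |ΔM|) = 10^6.781 = 6.040×10^6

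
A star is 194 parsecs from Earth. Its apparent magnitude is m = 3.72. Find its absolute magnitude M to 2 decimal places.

M ≈ -2.72

5 log₁₀(d/10 pc) = 5 log₁₀(194.0) − 5 = 6.439
M = m − 5 log₁₀(d/10) = 3.72 − 6.439 = -2.719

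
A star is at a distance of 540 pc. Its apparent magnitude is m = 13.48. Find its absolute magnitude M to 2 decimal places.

5 log₁₀(d/10 pc) = 5 log₁₀(540.0) − 5 = 8.662
M = m − 5 log₁₀(d/10) = 13.48 − 8.662 = 4.818

M ≈ 4.82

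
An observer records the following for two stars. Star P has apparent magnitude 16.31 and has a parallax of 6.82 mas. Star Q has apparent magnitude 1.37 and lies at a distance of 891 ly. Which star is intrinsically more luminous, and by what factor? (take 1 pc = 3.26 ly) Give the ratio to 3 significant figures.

Star P: p = 6.82 mas = 6.82×10^-3″ → d = 1/p = 146.6 pc
Star P: M = m − 5 log₁₀ d + 5 = 16.31 − 5·2.1662 + 5 = 10.479
Star Q: d = 891 ly / 3.26 = 273.3 pc
Star Q: M = m − 5 log₁₀ d + 5 = 1.37 − 5·2.4367 + 5 = -5.813
ΔM = M_P − M_Q = 10.479 − (-5.813) = 16.292; smaller M is more luminous → Star Q.
L ratio = 10^(0.4 |ΔM|) = 10^6.517 = 3.288×10^6

Star Q is more luminous, by a factor of 3.29×10^6.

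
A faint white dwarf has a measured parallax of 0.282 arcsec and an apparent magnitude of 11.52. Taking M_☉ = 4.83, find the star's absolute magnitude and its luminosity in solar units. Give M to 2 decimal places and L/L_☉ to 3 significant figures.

M ≈ 13.77; L/L_☉ ≈ 2.65×10^-4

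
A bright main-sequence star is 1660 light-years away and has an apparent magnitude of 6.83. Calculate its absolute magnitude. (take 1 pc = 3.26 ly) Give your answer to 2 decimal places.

M ≈ -1.70

d = 1660 ly / 3.26 = 509.2 pc
5 log₁₀(d/10 pc) = 5 log₁₀(509.2) − 5 = 8.534
M = m − 5 log₁₀(d/10) = 6.83 − 8.534 = -1.704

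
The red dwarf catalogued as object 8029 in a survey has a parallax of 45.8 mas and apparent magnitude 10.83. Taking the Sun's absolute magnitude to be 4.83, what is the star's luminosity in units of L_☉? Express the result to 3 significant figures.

L/L_☉ ≈ 0.0190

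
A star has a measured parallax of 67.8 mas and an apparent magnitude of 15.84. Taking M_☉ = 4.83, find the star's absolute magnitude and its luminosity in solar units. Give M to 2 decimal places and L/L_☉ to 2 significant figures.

d = 1/p = 1000/67.8 mas = 14.75 pc
M = m − 5 log₁₀ d + 5 = 15.84 − 5·1.1688 + 5 = 14.996
M − M_☉ = 14.996 − 4.83 = 10.166
L/L_☉ = 10^(−0.4 × 10.166) = 8.581×10^-5

M ≈ 15.00; L/L_☉ ≈ 8.6×10^-5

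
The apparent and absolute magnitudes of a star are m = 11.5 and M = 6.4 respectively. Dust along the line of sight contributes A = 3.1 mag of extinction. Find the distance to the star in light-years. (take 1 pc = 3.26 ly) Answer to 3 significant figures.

m − M = 5 log₁₀(d/10 pc) + A  ⇒  11.5 − (6.4) − 3.1 = 5 log₁₀(d/10)
2.000 = 5 log₁₀(d/10)
log₁₀ d = (m − M − A)/5 + 1 = 1.4000
d = 10^1.4000 = 25.12 pc
= 81.89 ly

d ≈ 81.9 ly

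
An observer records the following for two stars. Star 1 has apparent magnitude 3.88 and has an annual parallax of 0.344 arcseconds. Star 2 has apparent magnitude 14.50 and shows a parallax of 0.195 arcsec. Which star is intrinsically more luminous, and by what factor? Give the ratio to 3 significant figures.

Star 1 is more luminous, by a factor of 5690.

Star 1: d = 1/p = 1/0.344″ = 2.907 pc
Star 1: M = m − 5 log₁₀ d + 5 = 3.88 − 5·0.4634 + 5 = 6.563
Star 2: d = 1/p = 1/0.195″ = 5.128 pc
Star 2: M = m − 5 log₁₀ d + 5 = 14.50 − 5·0.7100 + 5 = 15.950
ΔM = M_1 − M_2 = 6.563 − (15.950) = -9.387; smaller M is more luminous → Star 1.
L ratio = 10^(0.4 |ΔM|) = 10^3.755 = 5688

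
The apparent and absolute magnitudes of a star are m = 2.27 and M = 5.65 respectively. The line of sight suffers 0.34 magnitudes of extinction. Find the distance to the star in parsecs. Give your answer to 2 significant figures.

m − M = 5 log₁₀(d/10 pc) + A  ⇒  2.27 − (5.65) − 0.34 = 5 log₁₀(d/10)
-3.720 = 5 log₁₀(d/10)
log₁₀ d = (m − M − A)/5 + 1 = 0.2560
d = 10^0.2560 = 1.803 pc

d ≈ 1.8 pc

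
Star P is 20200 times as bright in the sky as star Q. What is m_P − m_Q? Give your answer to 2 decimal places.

m_P − m_Q ≈ -10.76

Pogson: Δm = −2.5 log₁₀(ratio) = −2.5 log₁₀(20200) = −2.5 × 4.3054 = -10.763
Star P is brighter, so it has the smaller magnitude: the difference is negative.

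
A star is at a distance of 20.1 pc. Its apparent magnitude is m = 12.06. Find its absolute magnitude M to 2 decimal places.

M ≈ 10.54

5 log₁₀(d/10 pc) = 5 log₁₀(20.10) − 5 = 1.516
M = m − 5 log₁₀(d/10) = 12.06 − 1.516 = 10.544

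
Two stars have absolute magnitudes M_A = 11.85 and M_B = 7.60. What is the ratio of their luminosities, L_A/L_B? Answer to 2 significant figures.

L_A/L_B ≈ 0.020

ΔM = M_A − M_B = 4.25
L_A/L_B = 10^(−0.4 ΔM) = 10^-1.700 = 0.01995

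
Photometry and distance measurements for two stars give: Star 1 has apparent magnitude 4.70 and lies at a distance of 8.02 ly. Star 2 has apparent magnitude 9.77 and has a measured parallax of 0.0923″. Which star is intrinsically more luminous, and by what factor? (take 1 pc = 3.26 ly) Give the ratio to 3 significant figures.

Star 1 is more luminous, by a factor of 5.50.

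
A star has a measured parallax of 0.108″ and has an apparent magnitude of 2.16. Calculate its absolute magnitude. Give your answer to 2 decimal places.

M ≈ 2.33

d = 1/p = 1/0.108″ = 9.259 pc
5 log₁₀(d/10 pc) = 5 log₁₀(9.259) − 5 = -0.167
M = m − 5 log₁₀(d/10) = 2.16 + 0.167 = 2.327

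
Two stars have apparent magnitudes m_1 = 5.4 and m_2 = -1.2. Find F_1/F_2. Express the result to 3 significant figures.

F_1/F_2 ≈ 2.29×10^-3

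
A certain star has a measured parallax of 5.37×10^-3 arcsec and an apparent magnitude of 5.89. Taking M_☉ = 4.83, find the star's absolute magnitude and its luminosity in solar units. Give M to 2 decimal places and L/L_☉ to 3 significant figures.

M ≈ -0.46; L/L_☉ ≈ 131

d = 1/p = 1/5.37×10^-3″ = 186.2 pc
M = m − 5 log₁₀ d + 5 = 5.89 − 5·2.2700 + 5 = -0.460
M − M_☉ = -0.460 − 4.83 = -5.290
L/L_☉ = 10^(−0.4 × -5.290) = 130.6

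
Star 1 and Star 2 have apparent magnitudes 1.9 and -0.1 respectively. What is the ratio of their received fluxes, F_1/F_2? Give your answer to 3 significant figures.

Δm = 1.9 − (-0.1) = 2.0
Flux ratio = 10^(−0.4 Δm) = 10^(−0.4 × 2.0) = 10^-0.800 = 0.1585

F_1/F_2 ≈ 0.158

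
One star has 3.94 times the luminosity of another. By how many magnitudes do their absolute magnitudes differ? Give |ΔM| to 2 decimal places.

Pogson: ΔM = −2.5 log₁₀(ratio) = −2.5 log₁₀(3.94) = −2.5 × 0.5955 = -1.489

|ΔM| ≈ 1.49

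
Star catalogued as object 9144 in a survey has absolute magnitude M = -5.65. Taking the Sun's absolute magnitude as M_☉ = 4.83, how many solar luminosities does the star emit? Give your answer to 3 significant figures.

L/L_☉ ≈ 15600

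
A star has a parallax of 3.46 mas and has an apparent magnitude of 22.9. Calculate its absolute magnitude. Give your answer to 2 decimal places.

p = 3.46 mas = 3.46×10^-3″ → d = 1/p = 289.0 pc
5 log₁₀(d/10 pc) = 5 log₁₀(289.0) − 5 = 7.305
M = m − 5 log₁₀(d/10) = 22.9 − 7.305 = 15.595

M ≈ 15.60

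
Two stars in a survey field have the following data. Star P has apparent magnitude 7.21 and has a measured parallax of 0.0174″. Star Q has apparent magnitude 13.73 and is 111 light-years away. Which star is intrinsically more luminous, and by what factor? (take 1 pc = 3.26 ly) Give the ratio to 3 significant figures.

Star P: d = 1/p = 1/0.0174″ = 57.47 pc
Star P: M = m − 5 log₁₀ d + 5 = 7.21 − 5·1.7595 + 5 = 3.413
Star Q: d = 111 ly / 3.26 = 34.05 pc
Star Q: M = m − 5 log₁₀ d + 5 = 13.73 − 5·1.5321 + 5 = 11.069
ΔM = M_P − M_Q = 3.413 − (11.069) = -7.657; smaller M is more luminous → Star P.
L ratio = 10^(0.4 |ΔM|) = 10^3.063 = 1155

Star P is more luminous, by a factor of 1160.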